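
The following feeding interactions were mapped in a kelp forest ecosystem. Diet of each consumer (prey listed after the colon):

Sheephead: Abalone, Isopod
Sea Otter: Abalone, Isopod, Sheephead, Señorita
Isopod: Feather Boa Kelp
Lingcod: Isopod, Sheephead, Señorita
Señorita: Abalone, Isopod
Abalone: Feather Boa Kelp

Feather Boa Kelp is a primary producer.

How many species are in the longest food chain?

4 species

One longest chain: Feather Boa Kelp → Abalone → Sheephead → Sea Otter.
It has 4 species and 3 links.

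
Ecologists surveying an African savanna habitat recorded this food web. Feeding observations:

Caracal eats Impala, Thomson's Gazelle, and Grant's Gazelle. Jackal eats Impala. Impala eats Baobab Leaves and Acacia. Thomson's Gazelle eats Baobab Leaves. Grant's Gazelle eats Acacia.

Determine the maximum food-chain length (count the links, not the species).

One longest chain: Baobab Leaves → Impala → Jackal.
It has 3 species and 2 links.

2 links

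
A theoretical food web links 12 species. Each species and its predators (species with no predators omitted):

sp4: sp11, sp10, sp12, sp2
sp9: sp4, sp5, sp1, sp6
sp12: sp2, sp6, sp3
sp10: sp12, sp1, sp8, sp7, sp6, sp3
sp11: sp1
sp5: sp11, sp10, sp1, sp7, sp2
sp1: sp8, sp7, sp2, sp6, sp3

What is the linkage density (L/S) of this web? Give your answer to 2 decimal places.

There are L = 28 links among S = 12 species.
L/S = 28/12 = 2.3333 ≈ 2.33.

L/S = 2.33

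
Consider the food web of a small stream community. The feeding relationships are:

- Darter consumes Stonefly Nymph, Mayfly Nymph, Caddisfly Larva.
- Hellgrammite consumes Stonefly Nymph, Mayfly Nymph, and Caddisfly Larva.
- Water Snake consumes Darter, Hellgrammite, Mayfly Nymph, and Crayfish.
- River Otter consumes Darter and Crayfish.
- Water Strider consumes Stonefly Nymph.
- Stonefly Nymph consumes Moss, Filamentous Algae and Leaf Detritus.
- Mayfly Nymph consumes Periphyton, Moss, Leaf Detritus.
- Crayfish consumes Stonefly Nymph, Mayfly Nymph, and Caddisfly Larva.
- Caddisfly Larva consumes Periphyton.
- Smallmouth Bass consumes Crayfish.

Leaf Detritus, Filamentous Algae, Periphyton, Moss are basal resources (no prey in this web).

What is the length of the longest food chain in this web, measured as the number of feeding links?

3 links

One longest chain: Periphyton → Caddisfly Larva → Darter → Water Snake.
It has 4 species and 3 links.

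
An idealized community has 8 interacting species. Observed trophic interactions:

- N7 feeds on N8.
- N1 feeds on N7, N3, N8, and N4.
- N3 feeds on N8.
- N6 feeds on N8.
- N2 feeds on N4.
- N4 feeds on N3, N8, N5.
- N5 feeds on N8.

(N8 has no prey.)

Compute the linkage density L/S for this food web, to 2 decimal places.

There are L = 12 links among S = 8 species.
L/S = 12/8 = 1.5000 ≈ 1.50.

L/S = 1.50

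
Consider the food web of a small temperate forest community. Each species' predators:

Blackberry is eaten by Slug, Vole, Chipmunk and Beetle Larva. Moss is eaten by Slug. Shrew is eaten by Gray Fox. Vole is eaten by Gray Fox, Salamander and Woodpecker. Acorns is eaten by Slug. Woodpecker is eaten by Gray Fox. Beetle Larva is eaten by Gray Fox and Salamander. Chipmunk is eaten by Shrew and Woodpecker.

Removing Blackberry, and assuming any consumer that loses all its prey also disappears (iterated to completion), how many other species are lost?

Remove Blackberry.
Round 1: Beetle Larva (all prey gone), Vole (all prey gone), Chipmunk (all prey gone) → extinct.
Round 2: Shrew (all prey gone), Woodpecker (all prey gone), Salamander (all prey gone) → extinct.
Round 3: Gray Fox (all prey gone) → extinct.
No further losses. Total secondary extinctions: 7.

7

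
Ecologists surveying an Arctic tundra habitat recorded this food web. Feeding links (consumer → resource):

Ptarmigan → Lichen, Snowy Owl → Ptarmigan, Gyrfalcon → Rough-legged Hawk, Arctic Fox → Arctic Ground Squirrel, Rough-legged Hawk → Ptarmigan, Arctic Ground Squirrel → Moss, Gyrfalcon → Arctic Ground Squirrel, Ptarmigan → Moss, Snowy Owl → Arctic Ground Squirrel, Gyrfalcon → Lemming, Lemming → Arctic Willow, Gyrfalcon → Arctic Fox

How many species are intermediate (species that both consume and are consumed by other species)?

5

Intermediate species (has both prey and predators): Ptarmigan, Arctic Ground Squirrel, Lemming, Arctic Fox, Rough-legged Hawk.
Count: 5.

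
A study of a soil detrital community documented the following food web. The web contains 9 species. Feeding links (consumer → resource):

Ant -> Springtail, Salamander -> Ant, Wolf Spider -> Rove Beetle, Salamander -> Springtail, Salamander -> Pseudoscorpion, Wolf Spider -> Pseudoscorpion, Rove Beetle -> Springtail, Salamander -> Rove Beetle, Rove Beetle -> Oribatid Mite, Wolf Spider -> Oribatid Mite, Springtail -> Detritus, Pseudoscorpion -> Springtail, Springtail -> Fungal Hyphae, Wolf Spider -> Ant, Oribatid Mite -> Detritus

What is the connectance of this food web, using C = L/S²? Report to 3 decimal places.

The web has S = 9 species and L = 15 feeding links.
C = L / S² = 15 / 81 = 0.1852 ≈ 0.185.

C = 0.185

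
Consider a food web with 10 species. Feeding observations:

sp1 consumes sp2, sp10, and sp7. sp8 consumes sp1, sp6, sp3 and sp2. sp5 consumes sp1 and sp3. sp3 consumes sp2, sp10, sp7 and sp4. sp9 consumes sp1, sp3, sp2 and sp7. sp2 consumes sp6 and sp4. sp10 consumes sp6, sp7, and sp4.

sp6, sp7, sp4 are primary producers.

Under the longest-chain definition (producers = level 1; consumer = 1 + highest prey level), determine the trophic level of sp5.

Trophic level 4

sp6 is a producer → level 1.
sp2 eats sp6 (level 1); other prey at levels: sp4 1 → level 2.
sp3 eats sp2 (level 2); other prey at levels: sp7 1, sp4 1, sp10 2 → level 3.
sp5 eats sp3 (level 3); other prey at levels: sp1 3 → level 4.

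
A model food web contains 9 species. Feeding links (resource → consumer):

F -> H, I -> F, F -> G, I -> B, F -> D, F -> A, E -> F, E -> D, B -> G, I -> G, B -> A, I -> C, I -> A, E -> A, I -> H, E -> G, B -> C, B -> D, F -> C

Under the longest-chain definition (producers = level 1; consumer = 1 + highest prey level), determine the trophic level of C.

E is a producer → level 1.
F eats E (level 1); other prey at levels: I 1 → level 2.
C eats F (level 2); other prey at levels: I 1, B 2 → level 3.

Trophic level 3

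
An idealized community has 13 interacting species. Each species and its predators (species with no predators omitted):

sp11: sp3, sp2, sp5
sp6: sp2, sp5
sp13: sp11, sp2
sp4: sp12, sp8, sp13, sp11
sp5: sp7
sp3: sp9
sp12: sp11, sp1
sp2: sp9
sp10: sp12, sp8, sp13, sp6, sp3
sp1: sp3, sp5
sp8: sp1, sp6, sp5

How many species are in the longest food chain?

5 species

One longest chain: sp10 → sp12 → sp11 → sp3 → sp9.
It has 5 species and 4 links.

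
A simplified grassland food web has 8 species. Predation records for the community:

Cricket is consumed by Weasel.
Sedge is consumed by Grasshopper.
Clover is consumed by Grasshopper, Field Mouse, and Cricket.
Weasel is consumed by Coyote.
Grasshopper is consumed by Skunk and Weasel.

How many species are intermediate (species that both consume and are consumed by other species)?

3

Intermediate species (has both prey and predators): Grasshopper, Cricket, Weasel.
Count: 3.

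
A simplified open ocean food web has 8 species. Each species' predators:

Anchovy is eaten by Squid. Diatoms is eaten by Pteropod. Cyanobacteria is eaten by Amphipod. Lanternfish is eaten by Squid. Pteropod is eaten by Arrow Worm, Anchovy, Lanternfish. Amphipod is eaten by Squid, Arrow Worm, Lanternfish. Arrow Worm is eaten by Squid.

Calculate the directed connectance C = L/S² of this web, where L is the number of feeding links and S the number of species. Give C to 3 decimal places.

The web has S = 8 species and L = 11 feeding links.
C = L / S² = 11 / 64 = 0.1719 ≈ 0.172.

C = 0.172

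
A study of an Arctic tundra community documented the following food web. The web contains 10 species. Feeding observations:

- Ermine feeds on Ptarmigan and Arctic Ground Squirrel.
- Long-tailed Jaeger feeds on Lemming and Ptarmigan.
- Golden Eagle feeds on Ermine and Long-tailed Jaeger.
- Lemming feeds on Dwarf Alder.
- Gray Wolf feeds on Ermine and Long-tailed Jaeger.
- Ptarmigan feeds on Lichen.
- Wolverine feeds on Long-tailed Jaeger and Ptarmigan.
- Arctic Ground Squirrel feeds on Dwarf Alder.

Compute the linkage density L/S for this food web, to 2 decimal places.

L/S = 1.30

There are L = 13 links among S = 10 species.
L/S = 13/10 = 1.3000 ≈ 1.30.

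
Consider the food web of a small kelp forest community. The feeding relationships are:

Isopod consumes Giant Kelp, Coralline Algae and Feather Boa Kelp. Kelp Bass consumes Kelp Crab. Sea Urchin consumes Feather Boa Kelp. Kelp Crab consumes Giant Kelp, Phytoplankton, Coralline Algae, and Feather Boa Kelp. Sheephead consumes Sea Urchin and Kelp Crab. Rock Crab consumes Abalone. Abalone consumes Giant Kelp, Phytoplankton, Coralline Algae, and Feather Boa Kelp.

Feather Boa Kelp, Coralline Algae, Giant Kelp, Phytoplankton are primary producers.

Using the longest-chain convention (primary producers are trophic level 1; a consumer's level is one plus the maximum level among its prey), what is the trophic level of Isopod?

Trophic level 2

Feather Boa Kelp is a producer → level 1.
Isopod eats Feather Boa Kelp (level 1); other prey at levels: Coralline Algae 1, Giant Kelp 1 → level 2.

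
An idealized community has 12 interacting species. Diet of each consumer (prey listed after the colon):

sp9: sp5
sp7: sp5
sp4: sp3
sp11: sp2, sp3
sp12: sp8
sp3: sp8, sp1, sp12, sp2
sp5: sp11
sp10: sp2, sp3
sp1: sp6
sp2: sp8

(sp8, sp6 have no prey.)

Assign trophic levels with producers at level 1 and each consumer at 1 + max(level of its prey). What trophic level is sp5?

sp6 is a producer → level 1.
sp1 eats sp6 → level 2.
sp3 eats sp1 (level 2); other prey at levels: sp8 1, sp12 2, sp2 2 → level 3.
sp11 eats sp3 (level 3); other prey at levels: sp2 2 → level 4.
sp5 eats sp11 → level 5.

Trophic level 5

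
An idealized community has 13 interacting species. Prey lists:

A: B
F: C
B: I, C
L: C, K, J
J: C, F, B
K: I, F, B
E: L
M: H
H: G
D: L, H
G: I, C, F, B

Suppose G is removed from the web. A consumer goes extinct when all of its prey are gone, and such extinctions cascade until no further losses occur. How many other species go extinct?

Remove G.
Round 1: H (all prey gone) → extinct.
Round 2: M (all prey gone) → extinct.
No further losses. Total secondary extinctions: 2.

2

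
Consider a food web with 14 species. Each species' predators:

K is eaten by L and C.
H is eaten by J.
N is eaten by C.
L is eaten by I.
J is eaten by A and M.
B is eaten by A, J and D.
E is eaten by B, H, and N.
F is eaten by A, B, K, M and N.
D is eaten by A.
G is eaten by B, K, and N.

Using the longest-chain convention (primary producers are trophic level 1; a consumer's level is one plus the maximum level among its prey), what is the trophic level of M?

Trophic level 4

E is a producer → level 1.
B eats E (level 1); other prey at levels: G 1, F 1 → level 2.
J eats B (level 2); other prey at levels: H 2 → level 3.
M eats J (level 3); other prey at levels: F 1 → level 4.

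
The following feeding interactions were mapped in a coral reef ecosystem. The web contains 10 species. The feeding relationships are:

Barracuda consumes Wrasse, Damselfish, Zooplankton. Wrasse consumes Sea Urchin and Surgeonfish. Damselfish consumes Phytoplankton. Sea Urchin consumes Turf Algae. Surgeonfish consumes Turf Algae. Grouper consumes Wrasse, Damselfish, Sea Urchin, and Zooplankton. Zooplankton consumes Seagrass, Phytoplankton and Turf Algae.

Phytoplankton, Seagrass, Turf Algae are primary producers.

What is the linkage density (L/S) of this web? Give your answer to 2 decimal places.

L/S = 1.50

There are L = 15 links among S = 10 species.
L/S = 15/10 = 1.5000 ≈ 1.50.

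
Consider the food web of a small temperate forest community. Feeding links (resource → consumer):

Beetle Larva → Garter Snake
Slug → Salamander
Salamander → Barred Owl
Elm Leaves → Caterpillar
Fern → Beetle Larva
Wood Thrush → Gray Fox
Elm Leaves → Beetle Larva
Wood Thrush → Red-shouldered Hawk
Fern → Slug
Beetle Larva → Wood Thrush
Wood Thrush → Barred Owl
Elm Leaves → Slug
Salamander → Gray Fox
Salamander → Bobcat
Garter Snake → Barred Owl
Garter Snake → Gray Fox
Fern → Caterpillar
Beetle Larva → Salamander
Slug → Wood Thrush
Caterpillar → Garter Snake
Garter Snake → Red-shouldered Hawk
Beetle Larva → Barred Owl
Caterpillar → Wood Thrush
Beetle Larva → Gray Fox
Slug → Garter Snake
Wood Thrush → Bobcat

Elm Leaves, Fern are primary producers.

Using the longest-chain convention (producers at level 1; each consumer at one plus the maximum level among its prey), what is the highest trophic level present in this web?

4

Producers (level 1): Elm Leaves, Fern.
Elm Leaves → Beetle Larva → Salamander → Gray Fox gives Gray Fox level 4.
No species has a prey at level 4, so no species reaches level 5.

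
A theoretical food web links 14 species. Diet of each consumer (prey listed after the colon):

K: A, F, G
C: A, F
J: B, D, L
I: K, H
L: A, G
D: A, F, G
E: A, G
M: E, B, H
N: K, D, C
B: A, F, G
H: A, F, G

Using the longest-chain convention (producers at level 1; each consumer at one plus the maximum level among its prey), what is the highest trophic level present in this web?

Producers (level 1): A, F, G.
A → K → I gives I level 3.
No species has a prey at level 3, so no species reaches level 4.

3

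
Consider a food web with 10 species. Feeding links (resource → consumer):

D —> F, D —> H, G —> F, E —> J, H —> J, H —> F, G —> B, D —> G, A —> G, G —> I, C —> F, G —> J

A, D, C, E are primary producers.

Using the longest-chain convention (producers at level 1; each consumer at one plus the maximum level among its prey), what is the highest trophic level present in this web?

Producers (level 1): A, D, C, E.
A → G → B gives B level 3.
No species has a prey at level 3, so no species reaches level 4.

3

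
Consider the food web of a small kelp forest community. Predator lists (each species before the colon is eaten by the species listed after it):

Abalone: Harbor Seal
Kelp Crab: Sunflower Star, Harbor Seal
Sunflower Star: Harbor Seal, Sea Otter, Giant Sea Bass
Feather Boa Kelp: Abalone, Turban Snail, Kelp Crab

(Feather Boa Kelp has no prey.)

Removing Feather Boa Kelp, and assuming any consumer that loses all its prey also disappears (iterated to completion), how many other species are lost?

Remove Feather Boa Kelp.
Round 1: Abalone (all prey gone), Turban Snail (all prey gone), Kelp Crab (all prey gone) → extinct.
Round 2: Sunflower Star (all prey gone) → extinct.
Round 3: Harbor Seal (all prey gone), Sea Otter (all prey gone), Giant Sea Bass (all prey gone) → extinct.
No further losses. Total secondary extinctions: 7.

7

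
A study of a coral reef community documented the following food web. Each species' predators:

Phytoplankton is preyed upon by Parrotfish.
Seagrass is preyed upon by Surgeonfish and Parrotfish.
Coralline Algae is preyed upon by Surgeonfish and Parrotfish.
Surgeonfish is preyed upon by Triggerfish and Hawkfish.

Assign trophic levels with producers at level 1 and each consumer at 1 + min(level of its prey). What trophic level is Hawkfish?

Seagrass is a producer → level 1.
Surgeonfish eats Seagrass → level 2.
Hawkfish eats Surgeonfish → level 3.
No prey of Hawkfish is below level 2, so 3 is the minimum.

Trophic level 3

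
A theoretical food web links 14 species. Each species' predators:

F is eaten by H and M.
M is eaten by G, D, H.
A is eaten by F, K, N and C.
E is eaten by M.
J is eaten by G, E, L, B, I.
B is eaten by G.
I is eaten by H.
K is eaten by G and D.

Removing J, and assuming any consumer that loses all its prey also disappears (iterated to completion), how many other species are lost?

Remove J.
Round 1: B (all prey gone), I (all prey gone), L (all prey gone), E (all prey gone) → extinct.
No further losses. Total secondary extinctions: 4.

4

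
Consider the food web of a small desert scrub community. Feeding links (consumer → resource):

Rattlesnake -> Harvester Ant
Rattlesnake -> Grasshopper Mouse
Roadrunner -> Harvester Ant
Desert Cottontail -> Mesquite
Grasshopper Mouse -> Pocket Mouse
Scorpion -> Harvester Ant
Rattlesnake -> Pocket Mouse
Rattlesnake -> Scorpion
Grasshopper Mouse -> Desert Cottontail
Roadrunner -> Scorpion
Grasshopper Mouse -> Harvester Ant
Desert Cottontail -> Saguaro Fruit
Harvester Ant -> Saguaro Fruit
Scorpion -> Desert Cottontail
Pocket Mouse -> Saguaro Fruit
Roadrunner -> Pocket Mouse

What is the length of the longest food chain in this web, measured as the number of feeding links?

One longest chain: Saguaro Fruit → Harvester Ant → Scorpion → Roadrunner.
It has 4 species and 3 links.

3 links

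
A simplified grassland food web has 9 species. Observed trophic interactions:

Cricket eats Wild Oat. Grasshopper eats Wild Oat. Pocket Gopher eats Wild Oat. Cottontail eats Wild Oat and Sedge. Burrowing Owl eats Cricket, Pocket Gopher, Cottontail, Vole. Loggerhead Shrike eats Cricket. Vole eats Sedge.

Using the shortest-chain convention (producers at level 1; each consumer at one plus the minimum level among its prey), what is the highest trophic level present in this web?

Producers (level 1): Wild Oat, Sedge.
Following each consumer down to its lowest-level prey: Wild Oat → Cricket → Loggerhead Shrike (levels 1 through 3).
All prey of Loggerhead Shrike (Cricket 2) are at level 2 or above, so Loggerhead Shrike is at level 1 + 2 = 3.
Every consumer has at least one prey at level 2 or below, so none exceeds level 3.

3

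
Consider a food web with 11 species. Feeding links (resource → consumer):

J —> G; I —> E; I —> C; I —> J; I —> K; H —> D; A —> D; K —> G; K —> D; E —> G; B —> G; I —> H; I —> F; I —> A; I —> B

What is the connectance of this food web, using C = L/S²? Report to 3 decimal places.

The web has S = 11 species and L = 15 feeding links.
C = L / S² = 15 / 121 = 0.1240 ≈ 0.124.

C = 0.124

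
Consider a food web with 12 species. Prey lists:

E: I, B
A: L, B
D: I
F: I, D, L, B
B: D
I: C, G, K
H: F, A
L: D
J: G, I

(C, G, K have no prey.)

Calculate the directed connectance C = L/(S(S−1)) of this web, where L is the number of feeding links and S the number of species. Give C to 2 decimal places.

C = 0.14

The web has S = 12 species and L = 18 feeding links.
C = L / (S(S−1)) = 18 / 132 = 0.1364 ≈ 0.14.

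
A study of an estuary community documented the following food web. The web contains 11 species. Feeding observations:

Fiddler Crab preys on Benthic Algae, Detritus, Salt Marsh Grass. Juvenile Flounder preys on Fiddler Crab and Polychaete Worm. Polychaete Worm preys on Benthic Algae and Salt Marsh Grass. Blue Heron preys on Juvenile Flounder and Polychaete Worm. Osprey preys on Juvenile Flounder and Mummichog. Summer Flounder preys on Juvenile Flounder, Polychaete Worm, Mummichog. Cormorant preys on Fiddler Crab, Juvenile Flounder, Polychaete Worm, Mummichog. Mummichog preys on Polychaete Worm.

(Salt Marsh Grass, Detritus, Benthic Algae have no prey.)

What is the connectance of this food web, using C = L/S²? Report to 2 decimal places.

The web has S = 11 species and L = 19 feeding links.
C = L / S² = 19 / 121 = 0.1570 ≈ 0.16.

C = 0.16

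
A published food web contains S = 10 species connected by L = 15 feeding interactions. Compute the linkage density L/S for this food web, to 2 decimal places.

L/S = 1.50

There are L = 15 links among S = 10 species.
L/S = 15/10 = 1.5000 ≈ 1.50.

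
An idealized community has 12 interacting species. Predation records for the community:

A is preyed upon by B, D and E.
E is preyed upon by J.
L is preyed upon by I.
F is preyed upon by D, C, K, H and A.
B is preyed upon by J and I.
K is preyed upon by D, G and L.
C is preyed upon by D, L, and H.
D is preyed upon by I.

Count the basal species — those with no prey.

1

Basal species (no prey listed): F.
Count: 1.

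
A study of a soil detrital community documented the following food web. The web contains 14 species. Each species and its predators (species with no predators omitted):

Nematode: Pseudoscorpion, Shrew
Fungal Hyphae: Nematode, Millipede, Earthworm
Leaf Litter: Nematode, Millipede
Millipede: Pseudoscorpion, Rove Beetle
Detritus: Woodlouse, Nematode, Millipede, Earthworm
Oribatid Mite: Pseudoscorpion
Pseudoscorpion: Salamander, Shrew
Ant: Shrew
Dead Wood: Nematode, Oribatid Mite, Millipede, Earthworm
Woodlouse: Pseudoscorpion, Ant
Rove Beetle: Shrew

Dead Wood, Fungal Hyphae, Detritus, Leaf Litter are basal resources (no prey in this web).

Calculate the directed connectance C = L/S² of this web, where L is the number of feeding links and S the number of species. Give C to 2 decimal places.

The web has S = 14 species and L = 24 feeding links.
C = L / S² = 24 / 196 = 0.1224 ≈ 0.12.

C = 0.12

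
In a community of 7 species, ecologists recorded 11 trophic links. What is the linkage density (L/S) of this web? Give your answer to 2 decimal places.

There are L = 11 links among S = 7 species.
L/S = 11/7 = 1.5714 ≈ 1.57.

L/S = 1.57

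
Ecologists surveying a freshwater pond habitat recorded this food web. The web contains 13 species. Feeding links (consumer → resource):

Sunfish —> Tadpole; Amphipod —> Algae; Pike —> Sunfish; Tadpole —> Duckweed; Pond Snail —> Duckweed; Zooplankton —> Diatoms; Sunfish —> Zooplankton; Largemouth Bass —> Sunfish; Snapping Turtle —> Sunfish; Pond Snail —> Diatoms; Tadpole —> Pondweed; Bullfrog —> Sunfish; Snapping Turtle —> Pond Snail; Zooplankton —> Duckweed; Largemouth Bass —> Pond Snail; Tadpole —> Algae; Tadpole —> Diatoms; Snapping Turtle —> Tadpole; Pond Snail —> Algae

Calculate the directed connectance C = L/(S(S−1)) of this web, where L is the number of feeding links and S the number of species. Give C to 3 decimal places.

The web has S = 13 species and L = 19 feeding links.
C = L / (S(S−1)) = 19 / 156 = 0.1218 ≈ 0.122.

C = 0.122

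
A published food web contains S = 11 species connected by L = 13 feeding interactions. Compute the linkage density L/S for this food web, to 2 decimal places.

L/S = 1.18

There are L = 13 links among S = 11 species.
L/S = 13/11 = 1.1818 ≈ 1.18.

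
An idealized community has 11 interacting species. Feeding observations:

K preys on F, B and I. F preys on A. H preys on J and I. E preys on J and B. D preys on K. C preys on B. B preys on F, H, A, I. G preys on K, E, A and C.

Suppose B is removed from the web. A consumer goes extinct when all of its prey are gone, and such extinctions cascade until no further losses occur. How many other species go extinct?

1

Remove B.
Round 1: C (all prey gone) → extinct.
No further losses. Total secondary extinctions: 1.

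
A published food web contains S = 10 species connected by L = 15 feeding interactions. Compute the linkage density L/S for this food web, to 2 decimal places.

There are L = 15 links among S = 10 species.
L/S = 15/10 = 1.5000 ≈ 1.50.

L/S = 1.50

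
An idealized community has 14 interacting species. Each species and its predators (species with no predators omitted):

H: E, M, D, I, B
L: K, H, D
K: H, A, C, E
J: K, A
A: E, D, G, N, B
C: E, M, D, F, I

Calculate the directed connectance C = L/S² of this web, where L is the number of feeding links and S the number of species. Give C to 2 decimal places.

The web has S = 14 species and L = 24 feeding links.
C = L / S² = 24 / 196 = 0.1224 ≈ 0.12.

C = 0.12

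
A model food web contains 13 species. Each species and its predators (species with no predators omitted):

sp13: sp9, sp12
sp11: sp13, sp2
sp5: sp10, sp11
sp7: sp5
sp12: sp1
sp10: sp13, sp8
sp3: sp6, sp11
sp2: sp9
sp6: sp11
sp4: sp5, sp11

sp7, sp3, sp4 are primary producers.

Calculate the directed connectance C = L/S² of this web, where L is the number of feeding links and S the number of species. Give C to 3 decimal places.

C = 0.095

The web has S = 13 species and L = 16 feeding links.
C = L / S² = 16 / 169 = 0.0947 ≈ 0.095.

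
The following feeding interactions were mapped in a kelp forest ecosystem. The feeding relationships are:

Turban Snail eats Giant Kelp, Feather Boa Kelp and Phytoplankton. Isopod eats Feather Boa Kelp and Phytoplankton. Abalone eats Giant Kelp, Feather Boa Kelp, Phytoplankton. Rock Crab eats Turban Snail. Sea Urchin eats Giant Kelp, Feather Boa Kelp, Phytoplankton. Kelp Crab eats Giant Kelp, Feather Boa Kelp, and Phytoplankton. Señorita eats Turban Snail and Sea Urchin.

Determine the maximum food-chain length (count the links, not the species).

2 links

One longest chain: Phytoplankton → Turban Snail → Rock Crab.
It has 3 species and 2 links.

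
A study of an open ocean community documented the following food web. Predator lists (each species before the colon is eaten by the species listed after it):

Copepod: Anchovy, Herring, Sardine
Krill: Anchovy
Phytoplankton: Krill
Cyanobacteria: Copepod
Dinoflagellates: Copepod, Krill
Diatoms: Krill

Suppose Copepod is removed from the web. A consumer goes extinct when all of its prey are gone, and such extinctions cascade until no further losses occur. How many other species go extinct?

Remove Copepod.
Round 1: Herring (all prey gone), Sardine (all prey gone) → extinct.
No further losses. Total secondary extinctions: 2.

2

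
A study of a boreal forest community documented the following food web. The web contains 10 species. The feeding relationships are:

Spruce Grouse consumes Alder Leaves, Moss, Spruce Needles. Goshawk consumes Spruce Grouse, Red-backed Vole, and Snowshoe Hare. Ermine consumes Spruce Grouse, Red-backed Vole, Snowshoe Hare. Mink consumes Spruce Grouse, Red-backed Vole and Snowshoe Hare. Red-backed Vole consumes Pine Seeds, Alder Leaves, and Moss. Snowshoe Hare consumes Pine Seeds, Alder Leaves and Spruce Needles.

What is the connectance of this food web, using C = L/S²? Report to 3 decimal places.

C = 0.180

The web has S = 10 species and L = 18 feeding links.
C = L / S² = 18 / 100 = 0.1800 ≈ 0.180.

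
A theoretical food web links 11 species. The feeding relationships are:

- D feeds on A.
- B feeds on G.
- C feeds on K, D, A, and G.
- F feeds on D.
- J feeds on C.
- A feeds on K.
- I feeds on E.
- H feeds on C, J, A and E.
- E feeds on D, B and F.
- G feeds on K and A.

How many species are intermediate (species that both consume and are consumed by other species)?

8

Intermediate species (has both prey and predators): A, D, G, B, C, F, E, J.
Count: 8.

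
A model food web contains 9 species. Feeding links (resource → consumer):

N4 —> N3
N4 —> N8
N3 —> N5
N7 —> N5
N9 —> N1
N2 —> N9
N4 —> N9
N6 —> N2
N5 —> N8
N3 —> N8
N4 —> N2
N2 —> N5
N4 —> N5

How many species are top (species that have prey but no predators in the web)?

2

Top species (has prey, but nothing eats it): N8, N1.
Count: 2.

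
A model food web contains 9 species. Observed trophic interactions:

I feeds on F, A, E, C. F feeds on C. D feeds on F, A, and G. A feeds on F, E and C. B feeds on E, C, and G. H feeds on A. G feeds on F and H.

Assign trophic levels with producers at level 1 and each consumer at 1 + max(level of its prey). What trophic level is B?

Trophic level 6

C is a producer → level 1.
F eats C → level 2.
A eats F (level 2); other prey at levels: E 1, C 1 → level 3.
H eats A → level 4.
G eats H (level 4); other prey at levels: F 2 → level 5.
B eats G (level 5); other prey at levels: E 1, C 1 → level 6.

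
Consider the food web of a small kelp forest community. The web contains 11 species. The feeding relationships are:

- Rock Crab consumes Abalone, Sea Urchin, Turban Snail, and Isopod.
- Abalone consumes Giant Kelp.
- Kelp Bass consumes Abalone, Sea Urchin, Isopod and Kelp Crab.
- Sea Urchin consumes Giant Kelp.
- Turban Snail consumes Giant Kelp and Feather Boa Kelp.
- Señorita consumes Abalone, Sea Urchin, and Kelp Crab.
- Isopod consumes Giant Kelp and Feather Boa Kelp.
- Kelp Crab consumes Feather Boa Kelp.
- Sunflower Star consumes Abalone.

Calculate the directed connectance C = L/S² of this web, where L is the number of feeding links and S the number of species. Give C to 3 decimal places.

C = 0.157

The web has S = 11 species and L = 19 feeding links.
C = L / S² = 19 / 121 = 0.1570 ≈ 0.157.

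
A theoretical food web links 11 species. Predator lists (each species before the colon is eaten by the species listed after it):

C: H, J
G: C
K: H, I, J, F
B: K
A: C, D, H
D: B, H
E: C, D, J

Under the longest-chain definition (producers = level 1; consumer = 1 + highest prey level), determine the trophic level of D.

A is a producer → level 1.
D eats A (level 1); other prey at levels: E 1 → level 2.

Trophic level 2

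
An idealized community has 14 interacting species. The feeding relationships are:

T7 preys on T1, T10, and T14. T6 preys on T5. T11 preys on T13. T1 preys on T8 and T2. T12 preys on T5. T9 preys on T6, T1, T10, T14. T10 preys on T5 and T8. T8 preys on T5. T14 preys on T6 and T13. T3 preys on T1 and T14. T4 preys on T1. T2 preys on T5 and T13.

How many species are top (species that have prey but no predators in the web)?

6

Top species (has prey, but nothing eats it): T12, T11, T7, T3, T9, T4.
Count: 6.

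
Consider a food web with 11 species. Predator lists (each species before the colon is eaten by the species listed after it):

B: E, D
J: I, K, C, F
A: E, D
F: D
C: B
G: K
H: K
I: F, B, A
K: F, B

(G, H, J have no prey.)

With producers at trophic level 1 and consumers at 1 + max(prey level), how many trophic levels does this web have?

Producers (level 1): G, H, J.
J → I → A → E gives E level 4.
No species has a prey at level 4, so no species reaches level 5.

4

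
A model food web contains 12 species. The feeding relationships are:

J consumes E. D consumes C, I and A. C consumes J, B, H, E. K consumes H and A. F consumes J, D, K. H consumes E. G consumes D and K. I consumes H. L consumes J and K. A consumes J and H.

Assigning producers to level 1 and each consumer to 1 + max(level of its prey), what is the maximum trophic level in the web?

Producers (level 1): E, B.
E → H → C → D → G gives G level 5.
No species has a prey at level 5, so no species reaches level 6.

5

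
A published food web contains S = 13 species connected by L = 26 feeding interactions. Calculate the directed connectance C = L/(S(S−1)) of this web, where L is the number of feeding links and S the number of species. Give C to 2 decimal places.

The web has S = 13 species and L = 26 feeding links.
C = L / (S(S−1)) = 26 / 156 = 0.1667 ≈ 0.17.

C = 0.17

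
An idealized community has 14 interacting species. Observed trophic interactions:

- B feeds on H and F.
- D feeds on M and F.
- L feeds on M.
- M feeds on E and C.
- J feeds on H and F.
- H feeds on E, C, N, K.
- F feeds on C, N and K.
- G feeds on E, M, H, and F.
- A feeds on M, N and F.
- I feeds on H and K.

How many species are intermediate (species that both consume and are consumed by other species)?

Intermediate species (has both prey and predators): H, F, M.
Count: 3.

3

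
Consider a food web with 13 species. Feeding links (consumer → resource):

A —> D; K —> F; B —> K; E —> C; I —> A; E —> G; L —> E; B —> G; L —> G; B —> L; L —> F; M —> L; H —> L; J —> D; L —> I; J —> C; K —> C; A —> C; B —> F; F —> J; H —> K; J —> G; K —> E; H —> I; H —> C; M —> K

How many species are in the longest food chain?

One longest chain: C → A → I → L → M.
It has 5 species and 4 links.

5 species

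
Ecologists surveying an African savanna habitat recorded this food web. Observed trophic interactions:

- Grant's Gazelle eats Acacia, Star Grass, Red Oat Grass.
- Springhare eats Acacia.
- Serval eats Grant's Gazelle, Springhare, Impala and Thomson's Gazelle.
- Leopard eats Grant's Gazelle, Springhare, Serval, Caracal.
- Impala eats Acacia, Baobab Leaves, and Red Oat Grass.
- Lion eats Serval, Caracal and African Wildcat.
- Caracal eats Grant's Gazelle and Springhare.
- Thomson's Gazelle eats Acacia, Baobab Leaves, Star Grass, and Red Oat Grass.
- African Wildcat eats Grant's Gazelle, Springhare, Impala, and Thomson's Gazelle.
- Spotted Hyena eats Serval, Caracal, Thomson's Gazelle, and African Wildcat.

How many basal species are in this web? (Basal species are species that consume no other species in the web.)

Basal species (no prey listed): Red Oat Grass, Star Grass, Acacia, Baobab Leaves.
Count: 4.

4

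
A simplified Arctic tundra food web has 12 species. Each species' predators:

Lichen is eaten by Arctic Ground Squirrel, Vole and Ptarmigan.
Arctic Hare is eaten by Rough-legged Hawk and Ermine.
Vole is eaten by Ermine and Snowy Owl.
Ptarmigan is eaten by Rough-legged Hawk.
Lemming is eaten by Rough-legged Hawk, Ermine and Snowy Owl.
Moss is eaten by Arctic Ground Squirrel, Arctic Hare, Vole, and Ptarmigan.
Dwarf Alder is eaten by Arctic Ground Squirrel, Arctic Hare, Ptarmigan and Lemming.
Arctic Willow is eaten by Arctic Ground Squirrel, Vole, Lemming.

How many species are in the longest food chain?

3 species

One longest chain: Moss → Vole → Snowy Owl.
It has 3 species and 2 links.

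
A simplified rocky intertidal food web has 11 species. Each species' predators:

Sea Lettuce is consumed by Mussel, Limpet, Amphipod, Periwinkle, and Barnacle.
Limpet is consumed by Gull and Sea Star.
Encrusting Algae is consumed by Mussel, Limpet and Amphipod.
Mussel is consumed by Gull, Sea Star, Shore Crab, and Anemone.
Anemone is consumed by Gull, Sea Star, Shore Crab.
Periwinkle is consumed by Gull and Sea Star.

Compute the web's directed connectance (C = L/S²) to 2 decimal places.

C = 0.16

The web has S = 11 species and L = 19 feeding links.
C = L / S² = 19 / 121 = 0.1570 ≈ 0.16.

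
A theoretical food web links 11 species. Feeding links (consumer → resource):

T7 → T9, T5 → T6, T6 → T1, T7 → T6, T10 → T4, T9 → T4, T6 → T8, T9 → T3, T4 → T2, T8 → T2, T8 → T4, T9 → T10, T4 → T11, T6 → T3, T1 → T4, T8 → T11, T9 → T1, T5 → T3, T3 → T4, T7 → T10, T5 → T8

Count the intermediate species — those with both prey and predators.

Intermediate species (has both prey and predators): T4, T8, T3, T10, T1, T6, T9.
Count: 7.

7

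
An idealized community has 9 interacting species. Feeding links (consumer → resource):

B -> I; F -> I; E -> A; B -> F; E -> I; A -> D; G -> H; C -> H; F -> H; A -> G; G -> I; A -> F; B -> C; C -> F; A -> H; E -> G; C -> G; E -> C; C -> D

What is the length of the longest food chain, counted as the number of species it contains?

4 species

One longest chain: I → G → C → B.
It has 4 species and 3 links.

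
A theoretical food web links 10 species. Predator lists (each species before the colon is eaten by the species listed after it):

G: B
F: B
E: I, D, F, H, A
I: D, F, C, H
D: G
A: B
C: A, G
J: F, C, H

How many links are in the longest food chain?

One longest chain: E → I → D → G → B.
It has 5 species and 4 links.

4 links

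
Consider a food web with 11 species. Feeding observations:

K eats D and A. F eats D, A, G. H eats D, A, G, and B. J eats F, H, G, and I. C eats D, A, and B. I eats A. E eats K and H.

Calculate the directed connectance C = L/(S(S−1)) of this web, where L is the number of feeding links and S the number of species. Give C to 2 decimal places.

The web has S = 11 species and L = 19 feeding links.
C = L / (S(S−1)) = 19 / 110 = 0.1727 ≈ 0.17.

C = 0.17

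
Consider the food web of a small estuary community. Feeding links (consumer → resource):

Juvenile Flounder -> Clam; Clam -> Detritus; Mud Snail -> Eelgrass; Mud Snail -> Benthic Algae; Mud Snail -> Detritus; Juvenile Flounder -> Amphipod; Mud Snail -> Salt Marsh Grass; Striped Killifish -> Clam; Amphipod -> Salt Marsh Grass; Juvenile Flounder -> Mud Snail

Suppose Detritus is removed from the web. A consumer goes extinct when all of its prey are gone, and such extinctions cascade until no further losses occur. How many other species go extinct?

2

Remove Detritus.
Round 1: Clam (all prey gone) → extinct.
Round 2: Striped Killifish (all prey gone) → extinct.
No further losses. Total secondary extinctions: 2.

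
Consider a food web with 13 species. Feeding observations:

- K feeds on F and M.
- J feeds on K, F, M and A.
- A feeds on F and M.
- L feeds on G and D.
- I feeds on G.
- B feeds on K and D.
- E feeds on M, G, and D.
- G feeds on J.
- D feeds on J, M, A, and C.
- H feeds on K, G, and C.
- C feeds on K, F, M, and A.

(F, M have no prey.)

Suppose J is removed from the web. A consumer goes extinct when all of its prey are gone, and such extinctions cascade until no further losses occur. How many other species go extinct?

2

Remove J.
Round 1: G (all prey gone) → extinct.
Round 2: I (all prey gone) → extinct.
No further losses. Total secondary extinctions: 2.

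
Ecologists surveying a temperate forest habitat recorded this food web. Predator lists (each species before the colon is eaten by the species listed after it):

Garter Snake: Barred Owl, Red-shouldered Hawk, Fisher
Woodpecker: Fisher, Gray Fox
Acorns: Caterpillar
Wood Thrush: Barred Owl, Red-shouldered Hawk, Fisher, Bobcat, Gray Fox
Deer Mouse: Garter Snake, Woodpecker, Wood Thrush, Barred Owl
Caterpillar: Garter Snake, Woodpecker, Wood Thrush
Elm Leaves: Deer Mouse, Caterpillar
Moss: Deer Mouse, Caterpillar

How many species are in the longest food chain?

One longest chain: Elm Leaves → Deer Mouse → Garter Snake → Barred Owl.
It has 4 species and 3 links.

4 species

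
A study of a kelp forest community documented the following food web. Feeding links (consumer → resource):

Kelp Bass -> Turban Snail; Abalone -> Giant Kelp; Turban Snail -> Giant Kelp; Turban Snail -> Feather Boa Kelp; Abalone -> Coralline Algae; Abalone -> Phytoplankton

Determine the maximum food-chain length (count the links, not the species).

2 links

One longest chain: Feather Boa Kelp → Turban Snail → Kelp Bass.
It has 3 species and 2 links.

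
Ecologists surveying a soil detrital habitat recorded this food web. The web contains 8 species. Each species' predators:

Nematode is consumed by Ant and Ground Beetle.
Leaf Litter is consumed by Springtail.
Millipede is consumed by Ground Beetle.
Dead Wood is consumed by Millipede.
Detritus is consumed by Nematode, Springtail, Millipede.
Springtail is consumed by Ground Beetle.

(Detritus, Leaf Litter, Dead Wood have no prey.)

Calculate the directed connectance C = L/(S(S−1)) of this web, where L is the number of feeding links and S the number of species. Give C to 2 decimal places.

The web has S = 8 species and L = 9 feeding links.
C = L / (S(S−1)) = 9 / 56 = 0.1607 ≈ 0.16.

C = 0.16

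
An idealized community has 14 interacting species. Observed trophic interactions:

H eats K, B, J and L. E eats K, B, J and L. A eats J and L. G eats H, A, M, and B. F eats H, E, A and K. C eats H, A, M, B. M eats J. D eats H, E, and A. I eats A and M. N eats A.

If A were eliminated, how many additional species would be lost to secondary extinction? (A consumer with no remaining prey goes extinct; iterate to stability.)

Remove A.
Round 1: N (all prey gone) → extinct.
No further losses. Total secondary extinctions: 1.

1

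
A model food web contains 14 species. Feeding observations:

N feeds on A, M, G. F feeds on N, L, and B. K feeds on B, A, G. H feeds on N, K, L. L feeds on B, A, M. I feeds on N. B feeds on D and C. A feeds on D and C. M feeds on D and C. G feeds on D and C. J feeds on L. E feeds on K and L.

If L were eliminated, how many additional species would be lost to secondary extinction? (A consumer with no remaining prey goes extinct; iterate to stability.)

1

Remove L.
Round 1: J (all prey gone) → extinct.
No further losses. Total secondary extinctions: 1.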